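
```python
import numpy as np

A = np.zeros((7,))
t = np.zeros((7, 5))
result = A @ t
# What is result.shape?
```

(5,)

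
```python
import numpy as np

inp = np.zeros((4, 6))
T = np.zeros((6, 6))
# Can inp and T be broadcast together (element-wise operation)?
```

No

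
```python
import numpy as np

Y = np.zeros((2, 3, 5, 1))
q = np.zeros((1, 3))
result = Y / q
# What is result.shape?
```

(2, 3, 5, 3)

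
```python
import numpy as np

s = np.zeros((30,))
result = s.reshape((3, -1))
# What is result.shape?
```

(3, 10)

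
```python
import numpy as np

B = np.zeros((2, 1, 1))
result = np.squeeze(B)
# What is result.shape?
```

(2,)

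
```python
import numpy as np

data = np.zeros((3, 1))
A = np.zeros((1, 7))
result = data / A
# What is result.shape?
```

(3, 7)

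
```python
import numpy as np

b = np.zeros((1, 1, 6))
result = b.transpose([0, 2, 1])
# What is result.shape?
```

(1, 6, 1)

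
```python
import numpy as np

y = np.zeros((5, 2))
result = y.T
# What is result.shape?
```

(2, 5)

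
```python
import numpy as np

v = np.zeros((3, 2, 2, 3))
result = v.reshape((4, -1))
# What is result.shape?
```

(4, 9)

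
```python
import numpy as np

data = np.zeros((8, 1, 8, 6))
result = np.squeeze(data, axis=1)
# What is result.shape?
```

(8, 8, 6)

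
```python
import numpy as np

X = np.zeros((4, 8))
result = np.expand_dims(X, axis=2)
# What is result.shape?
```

(4, 8, 1)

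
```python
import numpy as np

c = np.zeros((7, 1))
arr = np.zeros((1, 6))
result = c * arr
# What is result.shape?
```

(7, 6)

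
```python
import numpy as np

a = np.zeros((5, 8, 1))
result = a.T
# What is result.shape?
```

(1, 8, 5)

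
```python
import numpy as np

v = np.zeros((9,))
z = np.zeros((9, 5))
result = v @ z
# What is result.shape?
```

(5,)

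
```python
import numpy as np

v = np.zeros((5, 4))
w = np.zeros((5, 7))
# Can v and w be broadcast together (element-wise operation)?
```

No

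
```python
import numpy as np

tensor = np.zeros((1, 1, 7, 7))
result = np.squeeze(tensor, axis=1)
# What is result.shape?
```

(1, 7, 7)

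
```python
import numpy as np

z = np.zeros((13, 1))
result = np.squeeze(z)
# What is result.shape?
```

(13,)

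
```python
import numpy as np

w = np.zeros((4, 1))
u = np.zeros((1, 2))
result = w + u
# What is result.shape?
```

(4, 2)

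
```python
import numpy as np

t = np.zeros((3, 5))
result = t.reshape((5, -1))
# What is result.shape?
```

(5, 3)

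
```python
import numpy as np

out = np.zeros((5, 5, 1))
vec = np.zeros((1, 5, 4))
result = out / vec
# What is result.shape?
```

(5, 5, 4)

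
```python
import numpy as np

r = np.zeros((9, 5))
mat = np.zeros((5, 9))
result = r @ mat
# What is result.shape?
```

(9, 9)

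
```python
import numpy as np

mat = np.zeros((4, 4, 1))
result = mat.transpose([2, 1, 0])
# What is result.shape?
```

(1, 4, 4)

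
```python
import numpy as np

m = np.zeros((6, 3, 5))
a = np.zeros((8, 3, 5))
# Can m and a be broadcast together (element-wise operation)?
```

No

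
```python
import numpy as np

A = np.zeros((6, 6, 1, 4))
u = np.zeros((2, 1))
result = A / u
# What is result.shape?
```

(6, 6, 2, 4)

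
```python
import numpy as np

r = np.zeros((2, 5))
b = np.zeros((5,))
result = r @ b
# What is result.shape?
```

(2,)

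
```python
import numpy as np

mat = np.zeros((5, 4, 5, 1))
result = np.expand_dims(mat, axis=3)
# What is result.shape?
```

(5, 4, 5, 1, 1)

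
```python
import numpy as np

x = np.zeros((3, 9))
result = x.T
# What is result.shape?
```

(9, 3)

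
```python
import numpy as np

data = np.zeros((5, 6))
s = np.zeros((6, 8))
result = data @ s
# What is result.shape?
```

(5, 8)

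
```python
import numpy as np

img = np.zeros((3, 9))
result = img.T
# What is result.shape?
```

(9, 3)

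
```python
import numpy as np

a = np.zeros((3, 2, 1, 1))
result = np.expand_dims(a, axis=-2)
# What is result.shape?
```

(3, 2, 1, 1, 1)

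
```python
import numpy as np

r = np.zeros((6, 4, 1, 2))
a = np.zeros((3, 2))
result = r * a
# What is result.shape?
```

(6, 4, 3, 2)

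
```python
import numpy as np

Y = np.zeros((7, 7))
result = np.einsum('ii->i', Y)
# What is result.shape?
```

(7,)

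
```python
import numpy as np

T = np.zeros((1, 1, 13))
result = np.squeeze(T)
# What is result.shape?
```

(13,)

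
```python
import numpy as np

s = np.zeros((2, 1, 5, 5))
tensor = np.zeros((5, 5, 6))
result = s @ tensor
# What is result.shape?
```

(2, 5, 5, 6)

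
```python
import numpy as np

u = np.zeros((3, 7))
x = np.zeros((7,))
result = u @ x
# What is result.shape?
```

(3,)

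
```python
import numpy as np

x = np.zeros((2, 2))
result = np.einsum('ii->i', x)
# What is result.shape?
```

(2,)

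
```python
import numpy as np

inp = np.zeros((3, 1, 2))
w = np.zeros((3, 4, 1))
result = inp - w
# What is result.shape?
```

(3, 4, 2)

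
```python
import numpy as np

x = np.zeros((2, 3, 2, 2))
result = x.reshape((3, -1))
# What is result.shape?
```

(3, 8)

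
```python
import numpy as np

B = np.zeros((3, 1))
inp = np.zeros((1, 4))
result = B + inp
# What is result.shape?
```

(3, 4)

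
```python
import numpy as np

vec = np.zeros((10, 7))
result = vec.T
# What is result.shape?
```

(7, 10)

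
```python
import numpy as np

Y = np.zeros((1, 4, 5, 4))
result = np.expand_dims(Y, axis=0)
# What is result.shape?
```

(1, 1, 4, 5, 4)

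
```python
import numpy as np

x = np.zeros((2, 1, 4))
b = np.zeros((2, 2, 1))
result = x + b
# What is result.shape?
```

(2, 2, 4)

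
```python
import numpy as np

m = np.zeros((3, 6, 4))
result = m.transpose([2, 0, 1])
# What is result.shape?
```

(4, 3, 6)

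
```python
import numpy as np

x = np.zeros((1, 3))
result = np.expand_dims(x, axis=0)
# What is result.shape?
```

(1, 1, 3)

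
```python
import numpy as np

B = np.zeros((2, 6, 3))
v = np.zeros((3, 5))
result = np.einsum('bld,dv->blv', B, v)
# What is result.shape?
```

(2, 6, 5)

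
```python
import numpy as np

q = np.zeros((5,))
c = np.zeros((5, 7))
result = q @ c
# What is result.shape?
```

(7,)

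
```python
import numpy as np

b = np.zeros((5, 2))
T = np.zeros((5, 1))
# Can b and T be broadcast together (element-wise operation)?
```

Yes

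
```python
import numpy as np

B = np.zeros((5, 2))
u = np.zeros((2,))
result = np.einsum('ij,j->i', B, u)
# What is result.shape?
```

(5,)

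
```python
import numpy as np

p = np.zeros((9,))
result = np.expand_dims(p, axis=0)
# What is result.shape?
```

(1, 9)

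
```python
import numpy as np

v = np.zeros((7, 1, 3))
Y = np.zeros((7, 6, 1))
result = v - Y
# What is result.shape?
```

(7, 6, 3)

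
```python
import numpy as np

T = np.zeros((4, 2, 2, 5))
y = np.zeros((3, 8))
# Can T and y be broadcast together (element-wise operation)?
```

No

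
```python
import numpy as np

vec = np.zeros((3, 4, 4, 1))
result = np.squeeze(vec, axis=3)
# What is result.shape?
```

(3, 4, 4)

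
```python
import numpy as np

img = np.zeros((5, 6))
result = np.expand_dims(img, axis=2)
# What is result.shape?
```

(5, 6, 1)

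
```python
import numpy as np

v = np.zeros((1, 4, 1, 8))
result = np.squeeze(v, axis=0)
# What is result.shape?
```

(4, 1, 8)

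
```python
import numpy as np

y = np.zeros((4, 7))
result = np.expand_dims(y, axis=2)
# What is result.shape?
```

(4, 7, 1)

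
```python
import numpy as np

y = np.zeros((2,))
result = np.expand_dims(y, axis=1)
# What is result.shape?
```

(2, 1)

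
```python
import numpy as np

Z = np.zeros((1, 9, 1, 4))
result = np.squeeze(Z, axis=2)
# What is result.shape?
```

(1, 9, 4)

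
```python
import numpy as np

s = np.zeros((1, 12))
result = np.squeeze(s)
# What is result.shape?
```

(12,)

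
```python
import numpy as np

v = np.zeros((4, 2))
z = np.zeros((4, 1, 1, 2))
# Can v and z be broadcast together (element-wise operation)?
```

Yes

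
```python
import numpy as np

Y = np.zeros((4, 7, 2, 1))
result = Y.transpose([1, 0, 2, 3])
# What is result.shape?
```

(7, 4, 2, 1)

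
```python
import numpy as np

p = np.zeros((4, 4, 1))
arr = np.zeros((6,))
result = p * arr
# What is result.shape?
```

(4, 4, 6)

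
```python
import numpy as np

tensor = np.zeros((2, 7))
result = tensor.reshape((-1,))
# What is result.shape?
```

(14,)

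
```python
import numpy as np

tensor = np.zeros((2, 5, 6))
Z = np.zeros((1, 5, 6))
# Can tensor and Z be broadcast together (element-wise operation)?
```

Yes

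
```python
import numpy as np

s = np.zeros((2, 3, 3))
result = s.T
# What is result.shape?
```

(3, 3, 2)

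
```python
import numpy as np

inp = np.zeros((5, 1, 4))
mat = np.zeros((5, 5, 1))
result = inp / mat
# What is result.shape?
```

(5, 5, 4)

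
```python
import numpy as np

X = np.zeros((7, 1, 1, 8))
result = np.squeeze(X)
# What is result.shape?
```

(7, 8)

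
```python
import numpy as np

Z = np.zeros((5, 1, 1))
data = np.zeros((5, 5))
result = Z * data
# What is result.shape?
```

(5, 5, 5)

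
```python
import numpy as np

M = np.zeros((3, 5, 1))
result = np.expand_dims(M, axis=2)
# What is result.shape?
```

(3, 5, 1, 1)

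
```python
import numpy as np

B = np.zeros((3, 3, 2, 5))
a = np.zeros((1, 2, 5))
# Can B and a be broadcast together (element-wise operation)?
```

Yes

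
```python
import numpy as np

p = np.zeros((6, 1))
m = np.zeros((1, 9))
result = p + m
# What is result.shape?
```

(6, 9)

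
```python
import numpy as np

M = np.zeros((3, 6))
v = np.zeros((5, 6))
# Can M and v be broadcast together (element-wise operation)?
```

No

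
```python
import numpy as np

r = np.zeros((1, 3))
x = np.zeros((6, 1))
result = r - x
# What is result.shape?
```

(6, 3)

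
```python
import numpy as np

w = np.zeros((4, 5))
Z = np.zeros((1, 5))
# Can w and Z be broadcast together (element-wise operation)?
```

Yes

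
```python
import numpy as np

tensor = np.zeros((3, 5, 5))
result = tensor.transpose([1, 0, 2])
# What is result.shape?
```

(5, 3, 5)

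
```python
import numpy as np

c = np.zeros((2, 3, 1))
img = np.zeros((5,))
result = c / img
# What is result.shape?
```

(2, 3, 5)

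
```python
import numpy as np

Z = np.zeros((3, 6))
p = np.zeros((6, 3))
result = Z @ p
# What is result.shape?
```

(3, 3)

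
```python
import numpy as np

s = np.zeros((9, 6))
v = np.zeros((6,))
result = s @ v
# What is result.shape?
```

(9,)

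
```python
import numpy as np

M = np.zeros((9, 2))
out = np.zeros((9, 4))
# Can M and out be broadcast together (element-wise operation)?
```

No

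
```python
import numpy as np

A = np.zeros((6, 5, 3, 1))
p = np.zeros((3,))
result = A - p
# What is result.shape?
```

(6, 5, 3, 3)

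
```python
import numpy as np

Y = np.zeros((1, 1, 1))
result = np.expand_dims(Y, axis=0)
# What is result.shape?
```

(1, 1, 1, 1)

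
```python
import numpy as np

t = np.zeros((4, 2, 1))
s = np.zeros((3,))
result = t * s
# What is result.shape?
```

(4, 2, 3)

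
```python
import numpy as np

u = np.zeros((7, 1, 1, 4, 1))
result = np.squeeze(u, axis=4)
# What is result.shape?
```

(7, 1, 1, 4)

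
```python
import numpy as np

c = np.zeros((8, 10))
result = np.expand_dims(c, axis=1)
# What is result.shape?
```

(8, 1, 10)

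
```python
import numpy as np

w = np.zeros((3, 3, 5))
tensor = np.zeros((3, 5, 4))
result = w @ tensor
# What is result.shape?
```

(3, 3, 4)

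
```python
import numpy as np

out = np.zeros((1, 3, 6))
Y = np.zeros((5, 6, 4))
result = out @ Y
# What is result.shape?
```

(5, 3, 4)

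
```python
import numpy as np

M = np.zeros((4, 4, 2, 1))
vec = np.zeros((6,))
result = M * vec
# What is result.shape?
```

(4, 4, 2, 6)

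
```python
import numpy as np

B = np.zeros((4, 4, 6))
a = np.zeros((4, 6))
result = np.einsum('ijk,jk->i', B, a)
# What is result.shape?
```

(4,)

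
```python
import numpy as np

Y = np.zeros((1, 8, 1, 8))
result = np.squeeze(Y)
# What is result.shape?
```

(8, 8)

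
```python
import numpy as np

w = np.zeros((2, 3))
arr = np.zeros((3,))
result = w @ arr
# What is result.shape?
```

(2,)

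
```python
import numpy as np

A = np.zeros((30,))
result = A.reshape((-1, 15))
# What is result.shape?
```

(2, 15)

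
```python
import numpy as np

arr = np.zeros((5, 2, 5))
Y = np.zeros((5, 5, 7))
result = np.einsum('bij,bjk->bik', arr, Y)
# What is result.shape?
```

(5, 2, 7)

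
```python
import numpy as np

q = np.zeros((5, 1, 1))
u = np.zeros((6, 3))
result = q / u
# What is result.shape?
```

(5, 6, 3)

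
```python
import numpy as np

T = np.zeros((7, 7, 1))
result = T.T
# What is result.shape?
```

(1, 7, 7)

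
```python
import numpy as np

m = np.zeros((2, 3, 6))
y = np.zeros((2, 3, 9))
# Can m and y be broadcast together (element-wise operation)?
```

No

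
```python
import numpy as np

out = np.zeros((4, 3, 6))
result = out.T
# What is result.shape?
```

(6, 3, 4)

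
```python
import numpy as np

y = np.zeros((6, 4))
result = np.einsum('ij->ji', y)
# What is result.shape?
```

(4, 6)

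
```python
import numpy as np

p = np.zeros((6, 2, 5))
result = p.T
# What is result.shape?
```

(5, 2, 6)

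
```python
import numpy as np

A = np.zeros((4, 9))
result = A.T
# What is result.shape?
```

(9, 4)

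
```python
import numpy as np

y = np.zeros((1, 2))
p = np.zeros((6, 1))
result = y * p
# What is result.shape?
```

(6, 2)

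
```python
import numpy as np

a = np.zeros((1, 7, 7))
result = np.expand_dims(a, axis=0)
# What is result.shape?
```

(1, 1, 7, 7)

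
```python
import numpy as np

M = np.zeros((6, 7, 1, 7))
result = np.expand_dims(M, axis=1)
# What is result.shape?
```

(6, 1, 7, 1, 7)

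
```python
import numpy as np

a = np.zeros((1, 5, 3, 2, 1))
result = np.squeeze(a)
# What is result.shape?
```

(5, 3, 2)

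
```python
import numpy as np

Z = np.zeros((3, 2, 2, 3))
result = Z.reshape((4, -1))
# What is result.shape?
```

(4, 9)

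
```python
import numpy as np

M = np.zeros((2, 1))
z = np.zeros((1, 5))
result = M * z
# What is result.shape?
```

(2, 5)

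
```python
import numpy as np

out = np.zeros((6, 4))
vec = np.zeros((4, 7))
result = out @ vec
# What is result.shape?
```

(6, 7)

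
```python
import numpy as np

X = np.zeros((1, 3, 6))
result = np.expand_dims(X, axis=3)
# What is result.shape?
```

(1, 3, 6, 1)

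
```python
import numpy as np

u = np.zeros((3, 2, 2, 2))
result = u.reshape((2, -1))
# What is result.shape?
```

(2, 12)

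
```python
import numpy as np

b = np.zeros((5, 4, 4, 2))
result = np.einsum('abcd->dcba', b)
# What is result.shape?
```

(2, 4, 4, 5)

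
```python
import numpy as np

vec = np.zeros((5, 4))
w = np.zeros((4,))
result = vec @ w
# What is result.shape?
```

(5,)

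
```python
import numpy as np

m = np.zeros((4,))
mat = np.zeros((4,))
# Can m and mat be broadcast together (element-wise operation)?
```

Yes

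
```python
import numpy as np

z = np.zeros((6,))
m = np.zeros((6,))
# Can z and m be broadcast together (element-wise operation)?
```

Yes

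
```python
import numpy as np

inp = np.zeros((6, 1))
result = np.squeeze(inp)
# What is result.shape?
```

(6,)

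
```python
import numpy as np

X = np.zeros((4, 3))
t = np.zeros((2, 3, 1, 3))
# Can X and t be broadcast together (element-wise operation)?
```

Yes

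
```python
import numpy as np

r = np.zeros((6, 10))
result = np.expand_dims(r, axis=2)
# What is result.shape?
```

(6, 10, 1)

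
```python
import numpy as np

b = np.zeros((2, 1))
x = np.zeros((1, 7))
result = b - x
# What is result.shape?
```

(2, 7)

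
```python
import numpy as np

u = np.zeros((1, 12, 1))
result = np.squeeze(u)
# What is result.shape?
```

(12,)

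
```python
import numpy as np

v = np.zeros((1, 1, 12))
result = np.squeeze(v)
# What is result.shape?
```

(12,)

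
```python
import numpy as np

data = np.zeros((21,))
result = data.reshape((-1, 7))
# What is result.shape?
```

(3, 7)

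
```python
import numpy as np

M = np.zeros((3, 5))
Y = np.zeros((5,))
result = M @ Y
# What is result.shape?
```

(3,)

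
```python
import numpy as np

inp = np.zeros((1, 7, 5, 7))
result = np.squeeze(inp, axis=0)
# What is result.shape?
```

(7, 5, 7)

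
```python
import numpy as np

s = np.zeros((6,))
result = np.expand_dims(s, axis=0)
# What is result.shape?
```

(1, 6)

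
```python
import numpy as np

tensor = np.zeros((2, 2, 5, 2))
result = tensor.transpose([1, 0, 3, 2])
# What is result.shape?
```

(2, 2, 2, 5)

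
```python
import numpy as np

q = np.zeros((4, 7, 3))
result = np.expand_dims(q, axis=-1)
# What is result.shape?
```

(4, 7, 3, 1)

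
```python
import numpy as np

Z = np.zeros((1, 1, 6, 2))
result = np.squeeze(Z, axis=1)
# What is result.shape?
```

(1, 6, 2)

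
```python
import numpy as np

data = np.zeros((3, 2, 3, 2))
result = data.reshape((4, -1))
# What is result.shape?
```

(4, 9)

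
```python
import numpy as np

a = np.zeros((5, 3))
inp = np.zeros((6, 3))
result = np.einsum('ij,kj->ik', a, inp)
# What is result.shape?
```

(5, 6)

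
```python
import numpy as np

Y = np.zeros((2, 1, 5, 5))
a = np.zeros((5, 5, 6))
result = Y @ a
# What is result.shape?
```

(2, 5, 5, 6)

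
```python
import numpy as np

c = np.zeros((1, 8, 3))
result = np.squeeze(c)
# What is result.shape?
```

(8, 3)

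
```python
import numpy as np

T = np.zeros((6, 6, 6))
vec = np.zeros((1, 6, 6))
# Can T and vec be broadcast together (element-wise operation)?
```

Yes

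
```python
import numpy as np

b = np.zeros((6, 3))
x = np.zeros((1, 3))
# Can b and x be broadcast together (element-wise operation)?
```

Yes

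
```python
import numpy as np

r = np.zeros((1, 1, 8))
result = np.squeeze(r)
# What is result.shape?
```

(8,)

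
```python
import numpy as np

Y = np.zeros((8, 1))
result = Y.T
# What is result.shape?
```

(1, 8)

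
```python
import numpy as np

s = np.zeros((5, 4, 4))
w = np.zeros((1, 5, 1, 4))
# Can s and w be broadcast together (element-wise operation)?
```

Yes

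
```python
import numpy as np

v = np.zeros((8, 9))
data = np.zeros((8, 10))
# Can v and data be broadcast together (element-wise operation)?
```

No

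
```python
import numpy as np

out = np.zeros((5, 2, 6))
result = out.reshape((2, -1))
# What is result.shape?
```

(2, 30)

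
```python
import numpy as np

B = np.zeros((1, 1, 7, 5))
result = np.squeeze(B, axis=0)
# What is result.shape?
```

(1, 7, 5)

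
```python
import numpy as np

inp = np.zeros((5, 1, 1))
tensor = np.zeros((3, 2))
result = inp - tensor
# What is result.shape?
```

(5, 3, 2)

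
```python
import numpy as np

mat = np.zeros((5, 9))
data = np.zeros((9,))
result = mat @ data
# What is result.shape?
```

(5,)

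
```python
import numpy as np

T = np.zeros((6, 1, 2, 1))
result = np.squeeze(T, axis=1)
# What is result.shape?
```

(6, 2, 1)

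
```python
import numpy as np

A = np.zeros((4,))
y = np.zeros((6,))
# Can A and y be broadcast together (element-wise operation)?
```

No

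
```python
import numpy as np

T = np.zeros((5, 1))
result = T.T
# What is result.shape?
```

(1, 5)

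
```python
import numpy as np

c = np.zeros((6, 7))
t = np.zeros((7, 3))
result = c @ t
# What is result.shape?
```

(6, 3)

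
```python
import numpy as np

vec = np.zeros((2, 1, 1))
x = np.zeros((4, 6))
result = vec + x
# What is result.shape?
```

(2, 4, 6)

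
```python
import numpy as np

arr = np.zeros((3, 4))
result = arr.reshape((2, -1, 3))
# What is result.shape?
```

(2, 2, 3)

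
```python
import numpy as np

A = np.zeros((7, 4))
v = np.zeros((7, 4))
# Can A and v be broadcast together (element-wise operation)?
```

Yes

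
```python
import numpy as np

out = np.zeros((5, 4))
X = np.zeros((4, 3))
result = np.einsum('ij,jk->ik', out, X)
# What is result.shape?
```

(5, 3)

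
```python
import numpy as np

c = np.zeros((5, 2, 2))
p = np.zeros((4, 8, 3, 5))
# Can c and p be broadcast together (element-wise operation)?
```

No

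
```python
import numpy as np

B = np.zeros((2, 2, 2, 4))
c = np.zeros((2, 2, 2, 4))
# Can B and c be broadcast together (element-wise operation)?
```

Yes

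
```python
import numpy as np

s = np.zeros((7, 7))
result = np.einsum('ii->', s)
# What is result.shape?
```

()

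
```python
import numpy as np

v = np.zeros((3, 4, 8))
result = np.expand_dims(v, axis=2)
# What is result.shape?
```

(3, 4, 1, 8)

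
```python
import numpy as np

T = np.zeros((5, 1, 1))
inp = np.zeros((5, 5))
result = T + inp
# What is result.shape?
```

(5, 5, 5)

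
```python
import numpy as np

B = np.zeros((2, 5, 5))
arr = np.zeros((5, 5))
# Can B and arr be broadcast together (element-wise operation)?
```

Yes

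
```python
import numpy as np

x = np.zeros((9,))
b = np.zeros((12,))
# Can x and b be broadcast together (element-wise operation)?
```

No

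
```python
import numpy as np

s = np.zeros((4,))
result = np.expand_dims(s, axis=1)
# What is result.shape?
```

(4, 1)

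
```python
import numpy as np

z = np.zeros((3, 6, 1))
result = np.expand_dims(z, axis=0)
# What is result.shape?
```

(1, 3, 6, 1)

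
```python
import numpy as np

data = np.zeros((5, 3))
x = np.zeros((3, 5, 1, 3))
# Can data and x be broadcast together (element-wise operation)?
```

Yes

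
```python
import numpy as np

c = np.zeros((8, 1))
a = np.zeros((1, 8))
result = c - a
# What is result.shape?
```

(8, 8)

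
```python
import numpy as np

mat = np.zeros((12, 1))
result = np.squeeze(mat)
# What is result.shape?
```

(12,)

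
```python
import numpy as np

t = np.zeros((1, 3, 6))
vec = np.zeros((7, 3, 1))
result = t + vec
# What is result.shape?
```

(7, 3, 6)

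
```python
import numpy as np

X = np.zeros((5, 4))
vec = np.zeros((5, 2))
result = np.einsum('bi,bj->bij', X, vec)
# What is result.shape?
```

(5, 4, 2)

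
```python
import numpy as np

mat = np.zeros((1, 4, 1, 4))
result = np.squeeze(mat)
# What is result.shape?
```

(4, 4)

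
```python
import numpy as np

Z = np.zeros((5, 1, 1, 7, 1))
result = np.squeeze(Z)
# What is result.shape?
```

(5, 7)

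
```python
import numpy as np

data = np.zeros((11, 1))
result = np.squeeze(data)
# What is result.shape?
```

(11,)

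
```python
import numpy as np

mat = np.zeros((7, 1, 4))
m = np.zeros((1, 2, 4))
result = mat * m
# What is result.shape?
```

(7, 2, 4)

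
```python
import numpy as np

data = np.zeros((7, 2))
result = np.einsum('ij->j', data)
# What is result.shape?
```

(2,)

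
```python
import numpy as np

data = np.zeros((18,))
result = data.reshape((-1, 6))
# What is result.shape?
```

(3, 6)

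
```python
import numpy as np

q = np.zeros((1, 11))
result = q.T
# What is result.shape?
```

(11, 1)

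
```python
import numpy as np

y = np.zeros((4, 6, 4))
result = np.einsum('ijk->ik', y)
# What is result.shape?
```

(4, 4)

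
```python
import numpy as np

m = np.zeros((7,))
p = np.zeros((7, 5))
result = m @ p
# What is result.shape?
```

(5,)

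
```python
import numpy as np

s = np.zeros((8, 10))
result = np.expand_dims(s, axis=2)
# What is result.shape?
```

(8, 10, 1)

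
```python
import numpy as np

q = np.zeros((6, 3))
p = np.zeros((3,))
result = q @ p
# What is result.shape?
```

(6,)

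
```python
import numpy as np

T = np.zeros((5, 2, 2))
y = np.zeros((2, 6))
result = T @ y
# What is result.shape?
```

(5, 2, 6)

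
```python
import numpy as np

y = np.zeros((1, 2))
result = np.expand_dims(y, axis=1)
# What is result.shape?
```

(1, 1, 2)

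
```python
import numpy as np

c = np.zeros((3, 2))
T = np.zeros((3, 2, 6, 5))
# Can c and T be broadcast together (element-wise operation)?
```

No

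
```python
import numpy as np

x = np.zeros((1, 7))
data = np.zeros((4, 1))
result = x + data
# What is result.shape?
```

(4, 7)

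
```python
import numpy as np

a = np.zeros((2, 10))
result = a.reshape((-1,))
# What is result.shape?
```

(20,)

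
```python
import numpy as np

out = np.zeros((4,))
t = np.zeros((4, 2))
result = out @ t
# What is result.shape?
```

(2,)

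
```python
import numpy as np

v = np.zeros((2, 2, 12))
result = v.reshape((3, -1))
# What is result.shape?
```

(3, 16)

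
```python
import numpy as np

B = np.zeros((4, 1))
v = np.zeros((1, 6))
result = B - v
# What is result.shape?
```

(4, 6)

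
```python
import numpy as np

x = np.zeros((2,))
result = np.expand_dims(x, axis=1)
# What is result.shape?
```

(2, 1)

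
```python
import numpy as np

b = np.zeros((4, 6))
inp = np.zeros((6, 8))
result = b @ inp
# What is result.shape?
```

(4, 8)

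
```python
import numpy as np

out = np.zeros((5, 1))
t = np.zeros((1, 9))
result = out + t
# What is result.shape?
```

(5, 9)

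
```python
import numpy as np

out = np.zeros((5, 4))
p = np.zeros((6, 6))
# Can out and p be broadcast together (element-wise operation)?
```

No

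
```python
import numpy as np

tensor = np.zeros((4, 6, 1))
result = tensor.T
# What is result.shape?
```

(1, 6, 4)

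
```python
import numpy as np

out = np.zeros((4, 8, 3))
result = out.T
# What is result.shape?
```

(3, 8, 4)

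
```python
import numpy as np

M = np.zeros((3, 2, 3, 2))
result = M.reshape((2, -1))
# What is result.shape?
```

(2, 18)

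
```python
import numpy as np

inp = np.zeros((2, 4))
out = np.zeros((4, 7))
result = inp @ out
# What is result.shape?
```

(2, 7)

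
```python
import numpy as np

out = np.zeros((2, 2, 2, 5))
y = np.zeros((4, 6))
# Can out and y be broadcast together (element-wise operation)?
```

No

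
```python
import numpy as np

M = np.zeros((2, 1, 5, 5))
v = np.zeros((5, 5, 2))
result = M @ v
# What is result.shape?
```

(2, 5, 5, 2)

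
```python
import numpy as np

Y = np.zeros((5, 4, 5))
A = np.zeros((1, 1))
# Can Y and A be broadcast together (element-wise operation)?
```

Yes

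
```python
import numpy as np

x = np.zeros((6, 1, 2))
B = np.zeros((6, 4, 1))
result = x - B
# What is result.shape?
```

(6, 4, 2)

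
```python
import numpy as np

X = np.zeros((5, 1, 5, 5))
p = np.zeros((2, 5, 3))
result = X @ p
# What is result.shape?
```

(5, 2, 5, 3)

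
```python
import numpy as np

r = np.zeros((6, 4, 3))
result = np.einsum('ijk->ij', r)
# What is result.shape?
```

(6, 4)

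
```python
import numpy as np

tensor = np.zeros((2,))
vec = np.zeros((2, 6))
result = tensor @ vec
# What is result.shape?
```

(6,)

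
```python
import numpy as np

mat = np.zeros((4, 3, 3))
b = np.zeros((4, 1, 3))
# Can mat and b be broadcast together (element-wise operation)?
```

Yes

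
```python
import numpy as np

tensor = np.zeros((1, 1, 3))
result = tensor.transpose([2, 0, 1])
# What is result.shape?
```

(3, 1, 1)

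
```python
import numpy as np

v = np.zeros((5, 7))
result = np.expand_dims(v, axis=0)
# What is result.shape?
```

(1, 5, 7)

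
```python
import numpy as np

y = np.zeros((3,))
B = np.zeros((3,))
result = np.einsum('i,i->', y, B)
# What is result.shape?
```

()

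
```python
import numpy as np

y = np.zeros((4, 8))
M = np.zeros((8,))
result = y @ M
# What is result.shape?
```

(4,)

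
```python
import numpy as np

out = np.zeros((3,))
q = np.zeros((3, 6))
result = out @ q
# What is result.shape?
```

(6,)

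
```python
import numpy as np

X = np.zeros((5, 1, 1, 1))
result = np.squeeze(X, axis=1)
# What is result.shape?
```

(5, 1, 1)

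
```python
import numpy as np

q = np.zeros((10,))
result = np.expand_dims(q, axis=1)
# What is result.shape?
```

(10, 1)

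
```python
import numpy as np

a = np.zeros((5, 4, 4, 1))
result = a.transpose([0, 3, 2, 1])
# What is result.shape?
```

(5, 1, 4, 4)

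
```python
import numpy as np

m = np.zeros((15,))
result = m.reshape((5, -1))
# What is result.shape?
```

(5, 3)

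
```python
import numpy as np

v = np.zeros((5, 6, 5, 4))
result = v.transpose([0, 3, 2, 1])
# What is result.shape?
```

(5, 4, 5, 6)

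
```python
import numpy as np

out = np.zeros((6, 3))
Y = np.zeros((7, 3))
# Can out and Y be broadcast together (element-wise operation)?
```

No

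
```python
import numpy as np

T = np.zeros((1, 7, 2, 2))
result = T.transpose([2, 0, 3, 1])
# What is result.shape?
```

(2, 1, 2, 7)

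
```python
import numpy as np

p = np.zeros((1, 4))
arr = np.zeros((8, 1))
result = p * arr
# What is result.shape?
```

(8, 4)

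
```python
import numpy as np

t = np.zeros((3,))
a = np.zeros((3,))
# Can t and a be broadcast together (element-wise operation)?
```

Yes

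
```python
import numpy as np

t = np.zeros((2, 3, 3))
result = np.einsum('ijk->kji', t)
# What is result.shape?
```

(3, 3, 2)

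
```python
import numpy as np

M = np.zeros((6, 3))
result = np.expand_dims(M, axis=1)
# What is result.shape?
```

(6, 1, 3)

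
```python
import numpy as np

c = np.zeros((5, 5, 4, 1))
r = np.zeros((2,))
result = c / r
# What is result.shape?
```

(5, 5, 4, 2)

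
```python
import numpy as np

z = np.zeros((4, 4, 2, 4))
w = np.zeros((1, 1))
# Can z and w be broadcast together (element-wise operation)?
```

Yes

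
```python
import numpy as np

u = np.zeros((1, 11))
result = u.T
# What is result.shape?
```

(11, 1)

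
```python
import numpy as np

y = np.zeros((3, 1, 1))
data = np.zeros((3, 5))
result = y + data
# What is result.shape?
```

(3, 3, 5)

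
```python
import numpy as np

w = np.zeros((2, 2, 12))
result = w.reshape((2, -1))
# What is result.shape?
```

(2, 24)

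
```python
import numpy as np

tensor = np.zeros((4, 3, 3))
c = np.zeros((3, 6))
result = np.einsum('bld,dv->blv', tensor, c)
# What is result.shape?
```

(4, 3, 6)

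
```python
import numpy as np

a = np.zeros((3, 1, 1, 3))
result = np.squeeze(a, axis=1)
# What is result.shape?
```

(3, 1, 3)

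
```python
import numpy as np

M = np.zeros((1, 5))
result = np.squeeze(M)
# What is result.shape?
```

(5,)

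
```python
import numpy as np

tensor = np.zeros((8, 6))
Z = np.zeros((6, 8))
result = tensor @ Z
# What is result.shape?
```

(8, 8)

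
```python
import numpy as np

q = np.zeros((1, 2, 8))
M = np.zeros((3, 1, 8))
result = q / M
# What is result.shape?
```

(3, 2, 8)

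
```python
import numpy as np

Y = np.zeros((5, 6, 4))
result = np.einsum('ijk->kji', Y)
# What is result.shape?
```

(4, 6, 5)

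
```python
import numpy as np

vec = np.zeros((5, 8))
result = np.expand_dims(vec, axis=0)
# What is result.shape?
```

(1, 5, 8)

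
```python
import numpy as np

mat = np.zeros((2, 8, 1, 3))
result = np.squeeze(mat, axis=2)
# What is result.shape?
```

(2, 8, 3)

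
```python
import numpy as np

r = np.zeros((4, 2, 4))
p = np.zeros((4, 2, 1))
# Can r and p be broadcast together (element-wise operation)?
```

Yes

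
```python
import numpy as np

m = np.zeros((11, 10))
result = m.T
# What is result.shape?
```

(10, 11)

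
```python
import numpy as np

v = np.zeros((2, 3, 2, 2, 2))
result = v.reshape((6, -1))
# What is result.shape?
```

(6, 8)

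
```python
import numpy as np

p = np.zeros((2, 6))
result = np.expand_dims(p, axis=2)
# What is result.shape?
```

(2, 6, 1)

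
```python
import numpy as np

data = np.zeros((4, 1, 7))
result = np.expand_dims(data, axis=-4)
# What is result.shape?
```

(1, 4, 1, 7)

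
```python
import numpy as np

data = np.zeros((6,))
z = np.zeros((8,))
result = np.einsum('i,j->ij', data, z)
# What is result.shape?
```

(6, 8)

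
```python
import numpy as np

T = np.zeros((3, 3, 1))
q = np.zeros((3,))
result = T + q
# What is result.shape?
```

(3, 3, 3)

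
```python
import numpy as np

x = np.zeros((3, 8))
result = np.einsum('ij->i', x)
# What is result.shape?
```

(3,)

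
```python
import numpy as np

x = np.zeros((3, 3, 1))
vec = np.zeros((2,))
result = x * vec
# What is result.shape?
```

(3, 3, 2)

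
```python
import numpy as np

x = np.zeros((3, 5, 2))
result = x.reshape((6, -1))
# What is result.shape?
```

(6, 5)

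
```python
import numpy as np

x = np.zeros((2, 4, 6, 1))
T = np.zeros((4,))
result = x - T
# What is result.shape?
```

(2, 4, 6, 4)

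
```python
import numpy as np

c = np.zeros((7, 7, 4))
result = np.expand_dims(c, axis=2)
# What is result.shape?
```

(7, 7, 1, 4)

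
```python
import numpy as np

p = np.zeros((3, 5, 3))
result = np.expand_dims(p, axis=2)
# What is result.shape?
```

(3, 5, 1, 3)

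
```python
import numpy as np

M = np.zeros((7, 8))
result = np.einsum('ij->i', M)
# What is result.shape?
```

(7,)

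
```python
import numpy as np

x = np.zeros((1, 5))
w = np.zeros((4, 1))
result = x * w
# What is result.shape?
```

(4, 5)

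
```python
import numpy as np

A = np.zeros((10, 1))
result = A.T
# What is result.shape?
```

(1, 10)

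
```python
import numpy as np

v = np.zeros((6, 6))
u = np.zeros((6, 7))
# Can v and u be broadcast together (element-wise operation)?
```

No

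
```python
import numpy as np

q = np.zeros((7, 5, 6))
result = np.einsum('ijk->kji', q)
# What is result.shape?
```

(6, 5, 7)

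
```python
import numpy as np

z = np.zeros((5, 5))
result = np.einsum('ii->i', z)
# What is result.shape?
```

(5,)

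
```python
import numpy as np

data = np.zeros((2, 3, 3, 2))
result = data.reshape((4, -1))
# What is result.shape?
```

(4, 9)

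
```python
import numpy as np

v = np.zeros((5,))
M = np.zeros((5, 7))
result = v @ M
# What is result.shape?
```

(7,)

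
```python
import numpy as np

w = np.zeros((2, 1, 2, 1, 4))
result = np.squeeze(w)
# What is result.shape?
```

(2, 2, 4)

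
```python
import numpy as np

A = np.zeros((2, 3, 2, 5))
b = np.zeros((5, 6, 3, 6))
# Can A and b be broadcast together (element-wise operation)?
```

No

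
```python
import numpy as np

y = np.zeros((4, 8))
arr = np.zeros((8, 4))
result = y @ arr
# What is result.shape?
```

(4, 4)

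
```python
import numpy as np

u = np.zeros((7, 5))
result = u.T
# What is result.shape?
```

(5, 7)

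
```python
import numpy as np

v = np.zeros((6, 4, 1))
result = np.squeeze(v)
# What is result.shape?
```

(6, 4)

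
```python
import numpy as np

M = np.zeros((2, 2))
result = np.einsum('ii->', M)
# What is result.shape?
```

()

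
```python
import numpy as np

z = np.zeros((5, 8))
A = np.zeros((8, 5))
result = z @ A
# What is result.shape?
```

(5, 5)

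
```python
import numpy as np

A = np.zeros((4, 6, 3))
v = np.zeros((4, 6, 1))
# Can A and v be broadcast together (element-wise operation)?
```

Yes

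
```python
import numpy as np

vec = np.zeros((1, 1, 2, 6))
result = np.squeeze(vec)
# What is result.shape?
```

(2, 6)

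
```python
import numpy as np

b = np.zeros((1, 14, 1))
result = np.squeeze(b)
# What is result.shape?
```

(14,)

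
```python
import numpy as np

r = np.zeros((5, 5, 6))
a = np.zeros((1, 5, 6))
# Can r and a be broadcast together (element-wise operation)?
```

Yes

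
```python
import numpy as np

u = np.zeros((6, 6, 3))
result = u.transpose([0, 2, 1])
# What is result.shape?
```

(6, 3, 6)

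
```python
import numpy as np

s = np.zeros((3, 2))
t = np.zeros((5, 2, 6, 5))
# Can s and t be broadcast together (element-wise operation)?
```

No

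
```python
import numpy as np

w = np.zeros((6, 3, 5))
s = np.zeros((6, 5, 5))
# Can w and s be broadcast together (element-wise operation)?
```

No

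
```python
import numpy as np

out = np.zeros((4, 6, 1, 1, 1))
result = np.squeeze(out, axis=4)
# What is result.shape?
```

(4, 6, 1, 1)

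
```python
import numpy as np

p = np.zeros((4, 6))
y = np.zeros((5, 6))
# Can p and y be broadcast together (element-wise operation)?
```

No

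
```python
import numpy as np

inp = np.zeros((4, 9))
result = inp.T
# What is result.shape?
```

(9, 4)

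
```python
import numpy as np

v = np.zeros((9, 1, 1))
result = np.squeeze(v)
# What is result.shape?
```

(9,)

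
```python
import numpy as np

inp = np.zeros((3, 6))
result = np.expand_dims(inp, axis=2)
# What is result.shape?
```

(3, 6, 1)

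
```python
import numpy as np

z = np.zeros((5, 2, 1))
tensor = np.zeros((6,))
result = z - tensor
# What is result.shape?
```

(5, 2, 6)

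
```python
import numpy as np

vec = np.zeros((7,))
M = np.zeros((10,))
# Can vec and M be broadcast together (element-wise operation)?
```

No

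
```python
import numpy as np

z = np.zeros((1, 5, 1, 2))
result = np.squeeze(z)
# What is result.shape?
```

(5, 2)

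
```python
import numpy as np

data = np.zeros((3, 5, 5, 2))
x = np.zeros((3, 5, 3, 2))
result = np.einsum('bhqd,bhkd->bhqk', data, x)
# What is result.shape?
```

(3, 5, 5, 3)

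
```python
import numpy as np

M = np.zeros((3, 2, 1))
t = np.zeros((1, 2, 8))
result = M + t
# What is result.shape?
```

(3, 2, 8)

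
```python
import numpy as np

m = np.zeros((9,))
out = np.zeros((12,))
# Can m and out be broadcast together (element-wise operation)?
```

No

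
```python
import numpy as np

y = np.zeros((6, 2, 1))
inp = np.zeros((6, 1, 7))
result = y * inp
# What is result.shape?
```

(6, 2, 7)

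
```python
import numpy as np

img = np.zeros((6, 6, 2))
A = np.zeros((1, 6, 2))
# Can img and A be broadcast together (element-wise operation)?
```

Yes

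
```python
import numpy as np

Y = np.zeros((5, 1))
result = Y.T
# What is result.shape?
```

(1, 5)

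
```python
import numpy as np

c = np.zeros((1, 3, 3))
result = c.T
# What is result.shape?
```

(3, 3, 1)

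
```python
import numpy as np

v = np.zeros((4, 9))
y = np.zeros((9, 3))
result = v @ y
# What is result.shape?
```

(4, 3)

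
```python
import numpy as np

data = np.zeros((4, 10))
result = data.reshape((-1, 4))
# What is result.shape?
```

(10, 4)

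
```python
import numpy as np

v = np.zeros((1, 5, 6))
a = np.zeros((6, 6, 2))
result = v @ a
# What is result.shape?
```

(6, 5, 2)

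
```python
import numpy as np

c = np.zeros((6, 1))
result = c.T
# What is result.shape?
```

(1, 6)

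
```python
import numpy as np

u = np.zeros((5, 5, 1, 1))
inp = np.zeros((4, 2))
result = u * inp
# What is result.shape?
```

(5, 5, 4, 2)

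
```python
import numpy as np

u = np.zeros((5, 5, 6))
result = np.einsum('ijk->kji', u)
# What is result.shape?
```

(6, 5, 5)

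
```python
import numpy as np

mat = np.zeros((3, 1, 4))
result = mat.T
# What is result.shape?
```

(4, 1, 3)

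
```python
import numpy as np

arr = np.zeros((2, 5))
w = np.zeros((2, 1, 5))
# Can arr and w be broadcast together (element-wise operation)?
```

Yes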